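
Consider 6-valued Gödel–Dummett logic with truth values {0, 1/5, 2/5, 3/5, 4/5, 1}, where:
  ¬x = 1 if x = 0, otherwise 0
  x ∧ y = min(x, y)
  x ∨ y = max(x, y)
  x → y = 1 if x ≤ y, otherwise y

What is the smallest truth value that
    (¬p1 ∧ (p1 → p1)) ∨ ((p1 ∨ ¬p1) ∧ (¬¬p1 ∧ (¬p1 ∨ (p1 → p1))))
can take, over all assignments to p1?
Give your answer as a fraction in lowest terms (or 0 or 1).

1/5

Take p1 = 1/5:
¬p1 = ¬1/5 = 0
p1 → p1 = 1/5 → 1/5 = 1
¬p1 ∧ (p1 → p1) = 0 ∧ 1 = 0
¬p1 = ¬1/5 = 0
p1 ∨ ¬p1 = 1/5 ∨ 0 = 1/5
¬p1 = ¬1/5 = 0
¬¬p1 = ¬0 = 1
¬p1 = ¬1/5 = 0
p1 → p1 = 1/5 → 1/5 = 1
¬p1 ∨ (p1 → p1) = 0 ∨ 1 = 1
¬¬p1 ∧ (¬p1 ∨ (p1 → p1)) = 1 ∧ 1 = 1
(p1 ∨ ¬p1) ∧ (¬¬p1 ∧ (¬p1 ∨ (p1 → p1))) = 1/5 ∧ 1 = 1/5
(¬p1 ∧ (p1 → p1)) ∨ ((p1 ∨ ¬p1) ∧ (¬¬p1 ∧ (¬p1 ∨ (p1 → p1)))) = 0 ∨ 1/5 = 1/5
No assignment yields a value below 1/5, so this is the minimum.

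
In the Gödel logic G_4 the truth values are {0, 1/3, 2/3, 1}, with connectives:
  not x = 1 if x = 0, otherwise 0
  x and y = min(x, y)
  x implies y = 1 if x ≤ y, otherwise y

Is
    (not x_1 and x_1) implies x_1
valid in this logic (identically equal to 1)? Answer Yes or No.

x_1 = 0 ↦ 1
x_1 = 1/3 ↦ 1
x_1 = 2/3 ↦ 1
x_1 = 1 ↦ 1
Every assignment gives a value ≥ 1.

Yes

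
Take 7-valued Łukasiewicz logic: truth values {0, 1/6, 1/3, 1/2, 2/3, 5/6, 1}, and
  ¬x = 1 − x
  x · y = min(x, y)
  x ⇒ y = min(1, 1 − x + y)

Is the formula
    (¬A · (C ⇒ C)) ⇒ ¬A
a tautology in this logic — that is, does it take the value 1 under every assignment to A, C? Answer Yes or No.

Yes

At A = 1/2, C = 1/3, for instance:
¬A = ¬1/2 = 1/2
C ⇒ C = 1/3 ⇒ 1/3 = 1
¬A · (C ⇒ C) = 1/2 · 1 = 1/2
(¬A · (C ⇒ C)) ⇒ ¬A = 1/2 ⇒ 1/2 = 1
and checking the remaining 48 assignments likewise gives ≥ 1 in every case.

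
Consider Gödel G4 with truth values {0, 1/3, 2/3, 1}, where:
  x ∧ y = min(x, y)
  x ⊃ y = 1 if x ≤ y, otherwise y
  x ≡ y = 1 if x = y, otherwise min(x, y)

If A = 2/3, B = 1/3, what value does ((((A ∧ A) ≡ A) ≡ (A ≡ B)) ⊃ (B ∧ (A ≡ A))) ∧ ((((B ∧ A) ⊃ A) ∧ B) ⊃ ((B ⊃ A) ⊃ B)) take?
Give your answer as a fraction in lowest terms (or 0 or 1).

A ∧ A = 2/3 ∧ 2/3 = 2/3
(A ∧ A) ≡ A = 2/3 ≡ 2/3 = 1
A ≡ B = 2/3 ≡ 1/3 = 1/3
((A ∧ A) ≡ A) ≡ (A ≡ B) = 1 ≡ 1/3 = 1/3
A ≡ A = 2/3 ≡ 2/3 = 1
B ∧ (A ≡ A) = 1/3 ∧ 1 = 1/3
(((A ∧ A) ≡ A) ≡ (A ≡ B)) ⊃ (B ∧ (A ≡ A)) = 1/3 ⊃ 1/3 = 1
B ∧ A = 1/3 ∧ 2/3 = 1/3
(B ∧ A) ⊃ A = 1/3 ⊃ 2/3 = 1
((B ∧ A) ⊃ A) ∧ B = 1 ∧ 1/3 = 1/3
B ⊃ A = 1/3 ⊃ 2/3 = 1
(B ⊃ A) ⊃ B = 1 ⊃ 1/3 = 1/3
(((B ∧ A) ⊃ A) ∧ B) ⊃ ((B ⊃ A) ⊃ B) = 1/3 ⊃ 1/3 = 1
((((A ∧ A) ≡ A) ≡ (A ≡ B)) ⊃ (B ∧ (A ≡ A))) ∧ ((((B ∧ A) ⊃ A) ∧ B) ⊃ ((B ⊃ A) ⊃ B)) = 1 ∧ 1 = 1

1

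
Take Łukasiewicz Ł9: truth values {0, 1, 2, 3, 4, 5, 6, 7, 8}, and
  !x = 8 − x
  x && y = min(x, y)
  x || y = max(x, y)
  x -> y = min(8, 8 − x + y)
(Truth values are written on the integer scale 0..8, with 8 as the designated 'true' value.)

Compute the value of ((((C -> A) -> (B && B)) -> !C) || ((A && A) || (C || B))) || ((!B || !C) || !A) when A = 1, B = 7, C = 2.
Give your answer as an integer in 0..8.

C -> A = 2 -> 1 = 7
B && B = 7 && 7 = 7
(C -> A) -> (B && B) = 7 -> 7 = 8
!C = !2 = 6
((C -> A) -> (B && B)) -> !C = 8 -> 6 = 6
A && A = 1 && 1 = 1
C || B = 2 || 7 = 7
(A && A) || (C || B) = 1 || 7 = 7
(((C -> A) -> (B && B)) -> !C) || ((A && A) || (C || B)) = 6 || 7 = 7
!B = !7 = 1
!C = !2 = 6
!B || !C = 1 || 6 = 6
!A = !1 = 7
(!B || !C) || !A = 6 || 7 = 7
((((C -> A) -> (B && B)) -> !C) || ((A && A) || (C || B))) || ((!B || !C) || !A) = 7 || 7 = 7

7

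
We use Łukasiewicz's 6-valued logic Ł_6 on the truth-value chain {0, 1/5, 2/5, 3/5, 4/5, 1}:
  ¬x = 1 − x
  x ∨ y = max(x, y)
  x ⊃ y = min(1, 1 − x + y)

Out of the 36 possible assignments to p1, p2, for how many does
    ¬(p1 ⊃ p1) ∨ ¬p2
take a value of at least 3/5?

18

value 1: 6 assignments (counts)
value 4/5: 6 assignments (counts)
value 3/5: 6 assignments (counts)
value 2/5: 6 assignments
value 1/5: 6 assignments
value 0: 6 assignments
So 18 of the 36 assignments meet the threshold.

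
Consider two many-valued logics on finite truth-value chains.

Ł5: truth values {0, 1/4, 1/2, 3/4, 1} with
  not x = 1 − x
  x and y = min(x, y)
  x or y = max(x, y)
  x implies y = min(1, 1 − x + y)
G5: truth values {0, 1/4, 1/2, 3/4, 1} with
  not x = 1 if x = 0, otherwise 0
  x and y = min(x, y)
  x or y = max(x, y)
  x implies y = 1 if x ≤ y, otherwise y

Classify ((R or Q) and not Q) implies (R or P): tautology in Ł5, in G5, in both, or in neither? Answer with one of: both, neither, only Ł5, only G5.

In Ł5: at P = 0, Q = 1/4, R = 0 the value is 3/4 — not a tautology.
In G5: every assignment gives 1 — tautology.

only G5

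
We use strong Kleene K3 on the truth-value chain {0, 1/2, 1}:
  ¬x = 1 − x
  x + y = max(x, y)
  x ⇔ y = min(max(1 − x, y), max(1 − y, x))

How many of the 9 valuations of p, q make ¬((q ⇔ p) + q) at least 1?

p = 0, q = 0 ↦ 0  <
p = 0, q = 1/2 ↦ 1/2  <
p = 0, q = 1 ↦ 0  <
p = 1/2, q = 0 ↦ 1/2  <
p = 1/2, q = 1/2 ↦ 1/2  <
p = 1/2, q = 1 ↦ 0  <
p = 1, q = 0 ↦ 1  ≥
p = 1, q = 1/2 ↦ 1/2  <
p = 1, q = 1 ↦ 0  <
So 1 of the 9 assignments meets the threshold.

1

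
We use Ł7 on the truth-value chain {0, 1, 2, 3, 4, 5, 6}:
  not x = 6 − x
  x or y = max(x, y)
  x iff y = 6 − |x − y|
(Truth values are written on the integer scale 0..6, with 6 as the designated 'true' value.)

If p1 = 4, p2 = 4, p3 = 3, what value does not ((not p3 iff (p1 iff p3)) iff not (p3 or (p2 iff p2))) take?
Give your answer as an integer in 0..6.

4

not p3 = not 3 = 3
p1 iff p3 = 4 iff 3 = 5
not p3 iff (p1 iff p3) = 3 iff 5 = 4
p2 iff p2 = 4 iff 4 = 6
p3 or (p2 iff p2) = 3 or 6 = 6
not (p3 or (p2 iff p2)) = not 6 = 0
(not p3 iff (p1 iff p3)) iff not (p3 or (p2 iff p2)) = 4 iff 0 = 2
not ((not p3 iff (p1 iff p3)) iff not (p3 or (p2 iff p2))) = not 2 = 4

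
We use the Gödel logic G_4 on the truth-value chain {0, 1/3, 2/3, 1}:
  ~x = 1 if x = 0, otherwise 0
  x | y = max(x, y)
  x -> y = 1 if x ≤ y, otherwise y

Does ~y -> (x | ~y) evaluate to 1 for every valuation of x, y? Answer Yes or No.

Yes

x = 0, y = 0 ↦ 1
x = 0, y = 1/3 ↦ 1
x = 0, y = 2/3 ↦ 1
x = 0, y = 1 ↦ 1
x = 1/3, y = 0 ↦ 1
x = 1/3, y = 1/3 ↦ 1
x = 1/3, y = 2/3 ↦ 1
x = 1/3, y = 1 ↦ 1
x = 2/3, y = 0 ↦ 1
x = 2/3, y = 1/3 ↦ 1
x = 2/3, y = 2/3 ↦ 1
x = 2/3, y = 1 ↦ 1
x = 1, y = 0 ↦ 1
x = 1, y = 1/3 ↦ 1
x = 1, y = 2/3 ↦ 1
x = 1, y = 1 ↦ 1
Every assignment gives a value ≥ 1.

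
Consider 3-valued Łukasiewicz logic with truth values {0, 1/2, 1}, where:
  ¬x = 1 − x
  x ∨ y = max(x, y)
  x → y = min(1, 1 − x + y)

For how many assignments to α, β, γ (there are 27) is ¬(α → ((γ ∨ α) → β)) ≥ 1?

3

value 1: 3 assignments (counts)
value 1/2: 4 assignments
value 0: 20 assignments
So 3 of the 27 assignments meet the threshold.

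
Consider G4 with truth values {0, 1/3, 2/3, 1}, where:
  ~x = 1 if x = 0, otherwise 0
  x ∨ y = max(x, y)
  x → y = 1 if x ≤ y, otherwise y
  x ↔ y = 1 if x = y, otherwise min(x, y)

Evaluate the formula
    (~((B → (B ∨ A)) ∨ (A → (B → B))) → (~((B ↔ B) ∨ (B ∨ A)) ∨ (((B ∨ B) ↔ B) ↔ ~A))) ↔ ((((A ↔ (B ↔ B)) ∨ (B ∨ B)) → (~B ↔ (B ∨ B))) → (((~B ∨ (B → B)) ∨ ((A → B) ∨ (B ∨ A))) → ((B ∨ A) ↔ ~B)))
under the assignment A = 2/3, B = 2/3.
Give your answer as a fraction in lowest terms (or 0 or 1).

1

B ∨ A = 2/3 ∨ 2/3 = 2/3
B → (B ∨ A) = 2/3 → 2/3 = 1
B → B = 2/3 → 2/3 = 1
A → (B → B) = 2/3 → 1 = 1
(B → (B ∨ A)) ∨ (A → (B → B)) = 1 ∨ 1 = 1
~((B → (B ∨ A)) ∨ (A → (B → B))) = ~1 = 0
B ↔ B = 2/3 ↔ 2/3 = 1
B ∨ A = 2/3 ∨ 2/3 = 2/3
(B ↔ B) ∨ (B ∨ A) = 1 ∨ 2/3 = 1
~((B ↔ B) ∨ (B ∨ A)) = ~1 = 0
B ∨ B = 2/3 ∨ 2/3 = 2/3
(B ∨ B) ↔ B = 2/3 ↔ 2/3 = 1
~A = ~2/3 = 0
((B ∨ B) ↔ B) ↔ ~A = 1 ↔ 0 = 0
~((B ↔ B) ∨ (B ∨ A)) ∨ (((B ∨ B) ↔ B) ↔ ~A) = 0 ∨ 0 = 0
~((B → (B ∨ A)) ∨ (A → (B → B))) → (~((B ↔ B) ∨ (B ∨ A)) ∨ (((B ∨ B) ↔ B) ↔ ~A)) = 0 → 0 = 1
B ↔ B = 2/3 ↔ 2/3 = 1
A ↔ (B ↔ B) = 2/3 ↔ 1 = 2/3
B ∨ B = 2/3 ∨ 2/3 = 2/3
(A ↔ (B ↔ B)) ∨ (B ∨ B) = 2/3 ∨ 2/3 = 2/3
~B = ~2/3 = 0
B ∨ B = 2/3 ∨ 2/3 = 2/3
~B ↔ (B ∨ B) = 0 ↔ 2/3 = 0
((A ↔ (B ↔ B)) ∨ (B ∨ B)) → (~B ↔ (B ∨ B)) = 2/3 → 0 = 0
~B = ~2/3 = 0
B → B = 2/3 → 2/3 = 1
~B ∨ (B → B) = 0 ∨ 1 = 1
A → B = 2/3 → 2/3 = 1
B ∨ A = 2/3 ∨ 2/3 = 2/3
(A → B) ∨ (B ∨ A) = 1 ∨ 2/3 = 1
(~B ∨ (B → B)) ∨ ((A → B) ∨ (B ∨ A)) = 1 ∨ 1 = 1
B ∨ A = 2/3 ∨ 2/3 = 2/3
~B = ~2/3 = 0
(B ∨ A) ↔ ~B = 2/3 ↔ 0 = 0
((~B ∨ (B → B)) ∨ ((A → B) ∨ (B ∨ A))) → ((B ∨ A) ↔ ~B) = 1 → 0 = 0
(((A ↔ (B ↔ B)) ∨ (B ∨ B)) → (~B ↔ (B ∨ B))) → (((~B ∨ (B → B)) ∨ ((A → B) ∨ (B ∨ A))) → ((B ∨ A) ↔ ~B)) = 0 → 0 = 1
(~((B → (B ∨ A)) ∨ (A → (B → B))) → (~((B ↔ B) ∨ (B ∨ A)) ∨ (((B ∨ B) ↔ B) ↔ ~A))) ↔ ((((A ↔ (B ↔ B)) ∨ (B ∨ B)) → (~B ↔ (B ∨ B))) → (((~B ∨ (B → B)) ∨ ((A → B) ∨ (B ∨ A))) → ((B ∨ A) ↔ ~B))) = 1 ↔ 1 = 1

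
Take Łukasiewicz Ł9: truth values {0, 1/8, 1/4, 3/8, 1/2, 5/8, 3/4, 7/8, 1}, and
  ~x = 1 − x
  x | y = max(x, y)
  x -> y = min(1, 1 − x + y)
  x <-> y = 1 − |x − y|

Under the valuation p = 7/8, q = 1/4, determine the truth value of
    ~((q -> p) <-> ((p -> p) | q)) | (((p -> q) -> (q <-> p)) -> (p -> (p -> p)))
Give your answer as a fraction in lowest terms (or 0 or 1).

1

q -> p = 1/4 -> 7/8 = 1
p -> p = 7/8 -> 7/8 = 1
(p -> p) | q = 1 | 1/4 = 1
(q -> p) <-> ((p -> p) | q) = 1 <-> 1 = 1
~((q -> p) <-> ((p -> p) | q)) = ~1 = 0
p -> q = 7/8 -> 1/4 = 3/8
q <-> p = 1/4 <-> 7/8 = 3/8
(p -> q) -> (q <-> p) = 3/8 -> 3/8 = 1
p -> p = 7/8 -> 7/8 = 1
p -> (p -> p) = 7/8 -> 1 = 1
((p -> q) -> (q <-> p)) -> (p -> (p -> p)) = 1 -> 1 = 1
~((q -> p) <-> ((p -> p) | q)) | (((p -> q) -> (q <-> p)) -> (p -> (p -> p))) = 0 | 1 = 1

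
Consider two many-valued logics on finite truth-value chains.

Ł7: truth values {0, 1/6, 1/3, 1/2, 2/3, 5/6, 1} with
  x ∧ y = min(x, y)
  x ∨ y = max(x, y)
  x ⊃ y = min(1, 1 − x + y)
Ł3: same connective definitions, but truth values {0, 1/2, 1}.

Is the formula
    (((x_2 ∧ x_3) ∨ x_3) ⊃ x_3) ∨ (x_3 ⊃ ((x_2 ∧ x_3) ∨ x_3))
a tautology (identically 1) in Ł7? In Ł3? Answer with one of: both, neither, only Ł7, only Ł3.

both

In Ł7: every assignment gives 1 — tautology.
In Ł3: every assignment gives 1 — tautology.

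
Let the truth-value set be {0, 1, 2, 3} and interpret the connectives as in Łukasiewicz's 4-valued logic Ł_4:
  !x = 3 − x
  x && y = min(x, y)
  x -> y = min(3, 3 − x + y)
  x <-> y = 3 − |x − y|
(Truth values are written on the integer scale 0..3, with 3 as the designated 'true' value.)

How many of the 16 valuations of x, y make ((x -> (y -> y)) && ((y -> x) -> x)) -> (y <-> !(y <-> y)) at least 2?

x = 0, y = 0 ↦ 3  ≥
x = 0, y = 1 ↦ 3  ≥
x = 0, y = 2 ↦ 2  ≥
x = 0, y = 3 ↦ 0  <
x = 1, y = 0 ↦ 3  ≥
x = 1, y = 1 ↦ 3  ≥
x = 1, y = 2 ↦ 2  ≥
x = 1, y = 3 ↦ 0  <
x = 2, y = 0 ↦ 3  ≥
x = 2, y = 1 ↦ 3  ≥
x = 2, y = 2 ↦ 2  ≥
x = 2, y = 3 ↦ 0  <
x = 3, y = 0 ↦ 3  ≥
x = 3, y = 1 ↦ 2  ≥
x = 3, y = 2 ↦ 1  <
x = 3, y = 3 ↦ 0  <
So 11 of the 16 assignments meet the threshold.

11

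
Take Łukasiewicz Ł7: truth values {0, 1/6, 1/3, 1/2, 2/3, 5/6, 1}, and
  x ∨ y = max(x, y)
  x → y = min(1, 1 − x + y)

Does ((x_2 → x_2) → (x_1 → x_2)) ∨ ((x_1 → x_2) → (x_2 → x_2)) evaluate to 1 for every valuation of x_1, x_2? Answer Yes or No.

At x_1 = 1/3, x_2 = 1, for instance:
x_2 → x_2 = 1 → 1 = 1
x_1 → x_2 = 1/3 → 1 = 1
(x_2 → x_2) → (x_1 → x_2) = 1 → 1 = 1
(x_1 → x_2) → (x_2 → x_2) = 1 → 1 = 1
((x_2 → x_2) → (x_1 → x_2)) ∨ ((x_1 → x_2) → (x_2 → x_2)) = 1 ∨ 1 = 1
and checking the remaining 48 assignments likewise gives ≥ 1 in every case.

Yes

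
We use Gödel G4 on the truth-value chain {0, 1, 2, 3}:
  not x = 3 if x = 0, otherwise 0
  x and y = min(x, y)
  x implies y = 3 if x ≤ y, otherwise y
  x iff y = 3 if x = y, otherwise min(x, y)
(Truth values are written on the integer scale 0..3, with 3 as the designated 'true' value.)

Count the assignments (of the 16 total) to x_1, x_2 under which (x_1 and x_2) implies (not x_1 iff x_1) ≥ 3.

x_1 = 0, x_2 = 0 ↦ 3  ≥
x_1 = 0, x_2 = 1 ↦ 3  ≥
x_1 = 0, x_2 = 2 ↦ 3  ≥
x_1 = 0, x_2 = 3 ↦ 3  ≥
x_1 = 1, x_2 = 0 ↦ 3  ≥
x_1 = 1, x_2 = 1 ↦ 0  <
x_1 = 1, x_2 = 2 ↦ 0  <
x_1 = 1, x_2 = 3 ↦ 0  <
x_1 = 2, x_2 = 0 ↦ 3  ≥
x_1 = 2, x_2 = 1 ↦ 0  <
x_1 = 2, x_2 = 2 ↦ 0  <
x_1 = 2, x_2 = 3 ↦ 0  <
x_1 = 3, x_2 = 0 ↦ 3  ≥
x_1 = 3, x_2 = 1 ↦ 0  <
x_1 = 3, x_2 = 2 ↦ 0  <
x_1 = 3, x_2 = 3 ↦ 0  <
So 7 of the 16 assignments meet the threshold.

7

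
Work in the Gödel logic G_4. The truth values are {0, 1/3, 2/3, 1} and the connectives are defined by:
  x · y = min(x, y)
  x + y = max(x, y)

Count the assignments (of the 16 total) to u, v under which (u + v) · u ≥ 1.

u = 0, v = 0 ↦ 0  <
u = 0, v = 1/3 ↦ 0  <
u = 0, v = 2/3 ↦ 0  <
u = 0, v = 1 ↦ 0  <
u = 1/3, v = 0 ↦ 1/3  <
u = 1/3, v = 1/3 ↦ 1/3  <
u = 1/3, v = 2/3 ↦ 1/3  <
u = 1/3, v = 1 ↦ 1/3  <
u = 2/3, v = 0 ↦ 2/3  <
u = 2/3, v = 1/3 ↦ 2/3  <
u = 2/3, v = 2/3 ↦ 2/3  <
u = 2/3, v = 1 ↦ 2/3  <
u = 1, v = 0 ↦ 1  ≥
u = 1, v = 1/3 ↦ 1  ≥
u = 1, v = 2/3 ↦ 1  ≥
u = 1, v = 1 ↦ 1  ≥
So 4 of the 16 assignments meet the threshold.

4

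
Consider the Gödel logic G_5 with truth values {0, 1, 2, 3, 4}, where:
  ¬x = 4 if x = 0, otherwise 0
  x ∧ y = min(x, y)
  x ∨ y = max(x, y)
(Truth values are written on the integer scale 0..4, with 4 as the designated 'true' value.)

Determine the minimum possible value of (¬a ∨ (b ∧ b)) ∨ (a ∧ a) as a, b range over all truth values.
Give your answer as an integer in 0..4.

Take a = 1, b = 0:
¬a = ¬1 = 0
b ∧ b = 0 ∧ 0 = 0
¬a ∨ (b ∧ b) = 0 ∨ 0 = 0
a ∧ a = 1 ∧ 1 = 1
(¬a ∨ (b ∧ b)) ∨ (a ∧ a) = 0 ∨ 1 = 1
No assignment yields a value below 1, so this is the minimum.

1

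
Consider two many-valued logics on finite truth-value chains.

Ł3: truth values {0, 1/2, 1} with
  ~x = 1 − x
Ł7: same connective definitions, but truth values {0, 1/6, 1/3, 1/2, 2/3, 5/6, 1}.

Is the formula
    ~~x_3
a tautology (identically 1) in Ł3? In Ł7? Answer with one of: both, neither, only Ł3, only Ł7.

neither

In Ł3: at x_3 = 0 the value is 0 — not a tautology.
In Ł7: at x_3 = 0 the value is 0 — not a tautology.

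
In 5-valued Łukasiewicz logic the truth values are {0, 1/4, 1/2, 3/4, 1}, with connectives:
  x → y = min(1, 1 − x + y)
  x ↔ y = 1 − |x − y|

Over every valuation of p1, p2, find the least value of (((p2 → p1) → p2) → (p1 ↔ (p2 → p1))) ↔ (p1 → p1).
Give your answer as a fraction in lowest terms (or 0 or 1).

Take p1 = 0, p2 = 1/2:
p2 → p1 = 1/2 → 0 = 1/2
(p2 → p1) → p2 = 1/2 → 1/2 = 1
p2 → p1 = 1/2 → 0 = 1/2
p1 ↔ (p2 → p1) = 0 ↔ 1/2 = 1/2
((p2 → p1) → p2) → (p1 ↔ (p2 → p1)) = 1 → 1/2 = 1/2
p1 → p1 = 0 → 0 = 1
(((p2 → p1) → p2) → (p1 ↔ (p2 → p1))) ↔ (p1 → p1) = 1/2 ↔ 1 = 1/2
No assignment yields a value below 1/2, so this is the minimum.

1/2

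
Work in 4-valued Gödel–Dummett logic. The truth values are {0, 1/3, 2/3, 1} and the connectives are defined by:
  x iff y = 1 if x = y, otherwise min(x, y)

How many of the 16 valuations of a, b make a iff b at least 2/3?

a = 0, b = 0 ↦ 1  ≥
a = 0, b = 1/3 ↦ 0  <
a = 0, b = 2/3 ↦ 0  <
a = 0, b = 1 ↦ 0  <
a = 1/3, b = 0 ↦ 0  <
a = 1/3, b = 1/3 ↦ 1  ≥
a = 1/3, b = 2/3 ↦ 1/3  <
a = 1/3, b = 1 ↦ 1/3  <
a = 2/3, b = 0 ↦ 0  <
a = 2/3, b = 1/3 ↦ 1/3  <
a = 2/3, b = 2/3 ↦ 1  ≥
a = 2/3, b = 1 ↦ 2/3  ≥
a = 1, b = 0 ↦ 0  <
a = 1, b = 1/3 ↦ 1/3  <
a = 1, b = 2/3 ↦ 2/3  ≥
a = 1, b = 1 ↦ 1  ≥
So 6 of the 16 assignments meet the threshold.

6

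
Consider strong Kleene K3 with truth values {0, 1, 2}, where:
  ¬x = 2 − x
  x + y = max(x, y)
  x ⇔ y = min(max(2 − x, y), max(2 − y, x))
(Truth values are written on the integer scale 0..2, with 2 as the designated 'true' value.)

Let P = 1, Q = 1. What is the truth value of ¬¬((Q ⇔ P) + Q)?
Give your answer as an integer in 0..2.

Q ⇔ P = 1 ⇔ 1 = 1
(Q ⇔ P) + Q = 1 + 1 = 1
¬((Q ⇔ P) + Q) = ¬1 = 1
¬¬((Q ⇔ P) + Q) = ¬1 = 1

1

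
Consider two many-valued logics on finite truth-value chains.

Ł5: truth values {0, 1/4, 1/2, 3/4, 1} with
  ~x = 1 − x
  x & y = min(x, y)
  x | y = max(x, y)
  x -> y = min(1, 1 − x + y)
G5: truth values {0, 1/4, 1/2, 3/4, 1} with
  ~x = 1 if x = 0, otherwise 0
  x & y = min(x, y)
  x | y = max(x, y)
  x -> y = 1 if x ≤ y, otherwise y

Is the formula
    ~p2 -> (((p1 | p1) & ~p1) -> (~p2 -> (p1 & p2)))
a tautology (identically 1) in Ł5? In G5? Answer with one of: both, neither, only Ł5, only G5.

In Ł5: at p1 = 1/4, p2 = 0 the value is 3/4 — not a tautology.
In G5: every assignment gives 1 — tautology.

only G5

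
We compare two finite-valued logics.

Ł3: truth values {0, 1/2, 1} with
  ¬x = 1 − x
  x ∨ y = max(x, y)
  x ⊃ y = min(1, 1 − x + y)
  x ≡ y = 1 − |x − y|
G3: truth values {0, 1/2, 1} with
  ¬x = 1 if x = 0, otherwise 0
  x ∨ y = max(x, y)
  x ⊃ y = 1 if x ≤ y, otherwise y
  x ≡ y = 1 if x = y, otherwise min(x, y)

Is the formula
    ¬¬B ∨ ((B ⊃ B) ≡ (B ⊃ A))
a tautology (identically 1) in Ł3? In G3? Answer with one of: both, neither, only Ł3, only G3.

only G3

In Ł3: at A = 0, B = 1/2 the value is 1/2 — not a tautology.
In G3: every assignment gives 1 — tautology.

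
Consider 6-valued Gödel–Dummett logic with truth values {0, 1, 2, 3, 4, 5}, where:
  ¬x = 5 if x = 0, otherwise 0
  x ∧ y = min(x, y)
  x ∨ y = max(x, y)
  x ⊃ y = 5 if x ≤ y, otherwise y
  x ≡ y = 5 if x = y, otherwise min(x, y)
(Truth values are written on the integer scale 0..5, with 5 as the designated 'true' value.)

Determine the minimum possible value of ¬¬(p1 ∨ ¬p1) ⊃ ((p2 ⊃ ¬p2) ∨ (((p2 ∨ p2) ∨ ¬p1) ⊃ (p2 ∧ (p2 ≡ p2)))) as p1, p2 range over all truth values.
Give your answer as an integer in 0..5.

Take p1 = 0, p2 = 1:
¬p1 = ¬0 = 5
p1 ∨ ¬p1 = 0 ∨ 5 = 5
¬(p1 ∨ ¬p1) = ¬5 = 0
¬¬(p1 ∨ ¬p1) = ¬0 = 5
¬p2 = ¬1 = 0
p2 ⊃ ¬p2 = 1 ⊃ 0 = 0
p2 ∨ p2 = 1 ∨ 1 = 1
¬p1 = ¬0 = 5
(p2 ∨ p2) ∨ ¬p1 = 1 ∨ 5 = 5
p2 ≡ p2 = 1 ≡ 1 = 5
p2 ∧ (p2 ≡ p2) = 1 ∧ 5 = 1
((p2 ∨ p2) ∨ ¬p1) ⊃ (p2 ∧ (p2 ≡ p2)) = 5 ⊃ 1 = 1
(p2 ⊃ ¬p2) ∨ (((p2 ∨ p2) ∨ ¬p1) ⊃ (p2 ∧ (p2 ≡ p2))) = 0 ∨ 1 = 1
¬¬(p1 ∨ ¬p1) ⊃ ((p2 ⊃ ¬p2) ∨ (((p2 ∨ p2) ∨ ¬p1) ⊃ (p2 ∧ (p2 ≡ p2)))) = 5 ⊃ 1 = 1
No assignment yields a value below 1, so this is the minimum.

1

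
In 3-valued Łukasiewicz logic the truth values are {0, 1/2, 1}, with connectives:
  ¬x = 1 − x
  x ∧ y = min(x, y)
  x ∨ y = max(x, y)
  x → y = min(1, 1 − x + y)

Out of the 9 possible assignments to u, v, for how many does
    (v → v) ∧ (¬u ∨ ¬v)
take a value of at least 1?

5

u = 0, v = 0 ↦ 1  ≥
u = 0, v = 1/2 ↦ 1  ≥
u = 0, v = 1 ↦ 1  ≥
u = 1/2, v = 0 ↦ 1  ≥
u = 1/2, v = 1/2 ↦ 1/2  <
u = 1/2, v = 1 ↦ 1/2  <
u = 1, v = 0 ↦ 1  ≥
u = 1, v = 1/2 ↦ 1/2  <
u = 1, v = 1 ↦ 0  <
So 5 of the 9 assignments meet the threshold.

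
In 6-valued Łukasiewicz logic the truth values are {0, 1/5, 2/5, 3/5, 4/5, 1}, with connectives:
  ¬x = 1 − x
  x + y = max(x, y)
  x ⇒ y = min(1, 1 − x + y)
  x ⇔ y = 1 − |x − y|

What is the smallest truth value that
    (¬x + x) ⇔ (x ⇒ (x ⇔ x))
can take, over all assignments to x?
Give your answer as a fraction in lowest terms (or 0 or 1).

3/5

Take x = 2/5:
¬x = ¬2/5 = 3/5
¬x + x = 3/5 + 2/5 = 3/5
x ⇔ x = 2/5 ⇔ 2/5 = 1
x ⇒ (x ⇔ x) = 2/5 ⇒ 1 = 1
(¬x + x) ⇔ (x ⇒ (x ⇔ x)) = 3/5 ⇔ 1 = 3/5
No assignment yields a value below 3/5, so this is the minimum.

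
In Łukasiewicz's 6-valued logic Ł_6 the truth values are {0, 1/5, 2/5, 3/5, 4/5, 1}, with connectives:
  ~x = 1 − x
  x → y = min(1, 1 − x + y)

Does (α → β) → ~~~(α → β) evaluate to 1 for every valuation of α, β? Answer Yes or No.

Counterexample: take α = 0, β = 0.
α → β = 0 → 0 = 1
α → β = 0 → 0 = 1
~(α → β) = ~1 = 0
~~(α → β) = ~0 = 1
~~~(α → β) = ~1 = 0
(α → β) → ~~~(α → β) = 1 → 0 = 0
This gives 0 ≠ 1.

No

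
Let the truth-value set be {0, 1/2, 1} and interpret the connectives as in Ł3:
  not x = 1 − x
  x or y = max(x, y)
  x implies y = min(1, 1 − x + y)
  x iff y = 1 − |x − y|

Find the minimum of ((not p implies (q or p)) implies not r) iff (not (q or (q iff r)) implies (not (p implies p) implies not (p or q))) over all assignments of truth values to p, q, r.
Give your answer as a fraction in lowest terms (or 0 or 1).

Take p = 0, q = 1, r = 1:
not p = not 0 = 1
q or p = 1 or 0 = 1
not p implies (q or p) = 1 implies 1 = 1
not r = not 1 = 0
(not p implies (q or p)) implies not r = 1 implies 0 = 0
q iff r = 1 iff 1 = 1
q or (q iff r) = 1 or 1 = 1
not (q or (q iff r)) = not 1 = 0
p implies p = 0 implies 0 = 1
not (p implies p) = not 1 = 0
p or q = 0 or 1 = 1
not (p or q) = not 1 = 0
not (p implies p) implies not (p or q) = 0 implies 0 = 1
not (q or (q iff r)) implies (not (p implies p) implies not (p or q)) = 0 implies 1 = 1
((not p implies (q or p)) implies not r) iff (not (q or (q iff r)) implies (not (p implies p) implies not (p or q))) = 0 iff 1 = 0
No assignment yields a value below 0, so this is the minimum.

0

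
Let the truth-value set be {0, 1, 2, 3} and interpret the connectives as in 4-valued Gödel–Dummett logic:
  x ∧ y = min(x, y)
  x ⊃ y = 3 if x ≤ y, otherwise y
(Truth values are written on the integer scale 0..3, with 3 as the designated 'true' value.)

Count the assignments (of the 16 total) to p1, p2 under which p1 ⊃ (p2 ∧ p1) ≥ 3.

10

p1 = 0, p2 = 0 ↦ 3  ≥
p1 = 0, p2 = 1 ↦ 3  ≥
p1 = 0, p2 = 2 ↦ 3  ≥
p1 = 0, p2 = 3 ↦ 3  ≥
p1 = 1, p2 = 0 ↦ 0  <
p1 = 1, p2 = 1 ↦ 3  ≥
p1 = 1, p2 = 2 ↦ 3  ≥
p1 = 1, p2 = 3 ↦ 3  ≥
p1 = 2, p2 = 0 ↦ 0  <
p1 = 2, p2 = 1 ↦ 1  <
p1 = 2, p2 = 2 ↦ 3  ≥
p1 = 2, p2 = 3 ↦ 3  ≥
p1 = 3, p2 = 0 ↦ 0  <
p1 = 3, p2 = 1 ↦ 1  <
p1 = 3, p2 = 2 ↦ 2  <
p1 = 3, p2 = 3 ↦ 3  ≥
So 10 of the 16 assignments meet the threshold.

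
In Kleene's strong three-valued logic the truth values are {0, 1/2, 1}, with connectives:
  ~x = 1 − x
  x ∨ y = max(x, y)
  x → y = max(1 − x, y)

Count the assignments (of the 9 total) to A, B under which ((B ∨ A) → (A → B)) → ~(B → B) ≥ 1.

1

A = 0, B = 0 ↦ 0  <
A = 0, B = 1/2 ↦ 1/2  <
A = 0, B = 1 ↦ 0  <
A = 1/2, B = 0 ↦ 1/2  <
A = 1/2, B = 1/2 ↦ 1/2  <
A = 1/2, B = 1 ↦ 0  <
A = 1, B = 0 ↦ 1  ≥
A = 1, B = 1/2 ↦ 1/2  <
A = 1, B = 1 ↦ 0  <
So 1 of the 9 assignments meets the threshold.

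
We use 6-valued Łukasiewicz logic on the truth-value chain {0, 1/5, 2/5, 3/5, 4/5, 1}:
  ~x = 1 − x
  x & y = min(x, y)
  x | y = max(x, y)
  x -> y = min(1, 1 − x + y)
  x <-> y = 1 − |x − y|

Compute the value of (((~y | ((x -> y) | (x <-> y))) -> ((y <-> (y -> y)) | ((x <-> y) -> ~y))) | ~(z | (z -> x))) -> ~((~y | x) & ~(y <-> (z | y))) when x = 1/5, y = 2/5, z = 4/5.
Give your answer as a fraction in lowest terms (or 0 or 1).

4/5

~y = ~2/5 = 3/5
x -> y = 1/5 -> 2/5 = 1
x <-> y = 1/5 <-> 2/5 = 4/5
(x -> y) | (x <-> y) = 1 | 4/5 = 1
~y | ((x -> y) | (x <-> y)) = 3/5 | 1 = 1
y -> y = 2/5 -> 2/5 = 1
y <-> (y -> y) = 2/5 <-> 1 = 2/5
x <-> y = 1/5 <-> 2/5 = 4/5
~y = ~2/5 = 3/5
(x <-> y) -> ~y = 4/5 -> 3/5 = 4/5
(y <-> (y -> y)) | ((x <-> y) -> ~y) = 2/5 | 4/5 = 4/5
(~y | ((x -> y) | (x <-> y))) -> ((y <-> (y -> y)) | ((x <-> y) -> ~y)) = 1 -> 4/5 = 4/5
z -> x = 4/5 -> 1/5 = 2/5
z | (z -> x) = 4/5 | 2/5 = 4/5
~(z | (z -> x)) = ~4/5 = 1/5
((~y | ((x -> y) | (x <-> y))) -> ((y <-> (y -> y)) | ((x <-> y) -> ~y))) | ~(z | (z -> x)) = 4/5 | 1/5 = 4/5
~y = ~2/5 = 3/5
~y | x = 3/5 | 1/5 = 3/5
z | y = 4/5 | 2/5 = 4/5
y <-> (z | y) = 2/5 <-> 4/5 = 3/5
~(y <-> (z | y)) = ~3/5 = 2/5
(~y | x) & ~(y <-> (z | y)) = 3/5 & 2/5 = 2/5
~((~y | x) & ~(y <-> (z | y))) = ~2/5 = 3/5
(((~y | ((x -> y) | (x <-> y))) -> ((y <-> (y -> y)) | ((x <-> y) -> ~y))) | ~(z | (z -> x))) -> ~((~y | x) & ~(y <-> (z | y))) = 4/5 -> 3/5 = 4/5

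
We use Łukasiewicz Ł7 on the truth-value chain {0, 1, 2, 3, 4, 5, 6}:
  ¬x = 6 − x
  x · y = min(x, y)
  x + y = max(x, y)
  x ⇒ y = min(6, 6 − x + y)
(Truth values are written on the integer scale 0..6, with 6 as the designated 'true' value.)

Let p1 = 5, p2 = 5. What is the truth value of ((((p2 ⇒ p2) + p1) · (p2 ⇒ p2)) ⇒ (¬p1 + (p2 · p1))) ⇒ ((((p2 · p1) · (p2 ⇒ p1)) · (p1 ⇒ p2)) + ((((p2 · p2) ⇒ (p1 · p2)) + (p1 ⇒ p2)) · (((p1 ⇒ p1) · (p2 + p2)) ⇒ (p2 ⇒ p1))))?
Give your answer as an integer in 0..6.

6

p2 ⇒ p2 = 5 ⇒ 5 = 6
(p2 ⇒ p2) + p1 = 6 + 5 = 6
p2 ⇒ p2 = 5 ⇒ 5 = 6
((p2 ⇒ p2) + p1) · (p2 ⇒ p2) = 6 · 6 = 6
¬p1 = ¬5 = 1
p2 · p1 = 5 · 5 = 5
¬p1 + (p2 · p1) = 1 + 5 = 5
(((p2 ⇒ p2) + p1) · (p2 ⇒ p2)) ⇒ (¬p1 + (p2 · p1)) = 6 ⇒ 5 = 5
p2 · p1 = 5 · 5 = 5
p2 ⇒ p1 = 5 ⇒ 5 = 6
(p2 · p1) · (p2 ⇒ p1) = 5 · 6 = 5
p1 ⇒ p2 = 5 ⇒ 5 = 6
((p2 · p1) · (p2 ⇒ p1)) · (p1 ⇒ p2) = 5 · 6 = 5
p2 · p2 = 5 · 5 = 5
p1 · p2 = 5 · 5 = 5
(p2 · p2) ⇒ (p1 · p2) = 5 ⇒ 5 = 6
p1 ⇒ p2 = 5 ⇒ 5 = 6
((p2 · p2) ⇒ (p1 · p2)) + (p1 ⇒ p2) = 6 + 6 = 6
p1 ⇒ p1 = 5 ⇒ 5 = 6
p2 + p2 = 5 + 5 = 5
(p1 ⇒ p1) · (p2 + p2) = 6 · 5 = 5
p2 ⇒ p1 = 5 ⇒ 5 = 6
((p1 ⇒ p1) · (p2 + p2)) ⇒ (p2 ⇒ p1) = 5 ⇒ 6 = 6
(((p2 · p2) ⇒ (p1 · p2)) + (p1 ⇒ p2)) · (((p1 ⇒ p1) · (p2 + p2)) ⇒ (p2 ⇒ p1)) = 6 · 6 = 6
(((p2 · p1) · (p2 ⇒ p1)) · (p1 ⇒ p2)) + ((((p2 · p2) ⇒ (p1 · p2)) + (p1 ⇒ p2)) · (((p1 ⇒ p1) · (p2 + p2)) ⇒ (p2 ⇒ p1))) = 5 + 6 = 6
((((p2 ⇒ p2) + p1) · (p2 ⇒ p2)) ⇒ (¬p1 + (p2 · p1))) ⇒ ((((p2 · p1) · (p2 ⇒ p1)) · (p1 ⇒ p2)) + ((((p2 · p2) ⇒ (p1 · p2)) + (p1 ⇒ p2)) · (((p1 ⇒ p1) · (p2 + p2)) ⇒ (p2 ⇒ p1)))) = 5 ⇒ 6 = 6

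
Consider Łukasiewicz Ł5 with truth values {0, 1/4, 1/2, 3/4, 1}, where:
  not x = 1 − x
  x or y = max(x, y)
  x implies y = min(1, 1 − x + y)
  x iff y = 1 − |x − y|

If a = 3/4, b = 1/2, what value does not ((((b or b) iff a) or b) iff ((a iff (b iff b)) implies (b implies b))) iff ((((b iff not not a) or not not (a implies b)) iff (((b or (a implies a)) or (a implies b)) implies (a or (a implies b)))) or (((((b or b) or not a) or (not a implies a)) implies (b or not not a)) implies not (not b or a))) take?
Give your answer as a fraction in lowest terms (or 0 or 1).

1/4

b or b = 1/2 or 1/2 = 1/2
(b or b) iff a = 1/2 iff 3/4 = 3/4
((b or b) iff a) or b = 3/4 or 1/2 = 3/4
b iff b = 1/2 iff 1/2 = 1
a iff (b iff b) = 3/4 iff 1 = 3/4
b implies b = 1/2 implies 1/2 = 1
(a iff (b iff b)) implies (b implies b) = 3/4 implies 1 = 1
(((b or b) iff a) or b) iff ((a iff (b iff b)) implies (b implies b)) = 3/4 iff 1 = 3/4
not ((((b or b) iff a) or b) iff ((a iff (b iff b)) implies (b implies b))) = not 3/4 = 1/4
not a = not 3/4 = 1/4
not not a = not 1/4 = 3/4
b iff not not a = 1/2 iff 3/4 = 3/4
a implies b = 3/4 implies 1/2 = 3/4
not (a implies b) = not 3/4 = 1/4
not not (a implies b) = not 1/4 = 3/4
(b iff not not a) or not not (a implies b) = 3/4 or 3/4 = 3/4
a implies a = 3/4 implies 3/4 = 1
b or (a implies a) = 1/2 or 1 = 1
a implies b = 3/4 implies 1/2 = 3/4
(b or (a implies a)) or (a implies b) = 1 or 3/4 = 1
a implies b = 3/4 implies 1/2 = 3/4
a or (a implies b) = 3/4 or 3/4 = 3/4
((b or (a implies a)) or (a implies b)) implies (a or (a implies b)) = 1 implies 3/4 = 3/4
((b iff not not a) or not not (a implies b)) iff (((b or (a implies a)) or (a implies b)) implies (a or (a implies b))) = 3/4 iff 3/4 = 1
b or b = 1/2 or 1/2 = 1/2
not a = not 3/4 = 1/4
(b or b) or not a = 1/2 or 1/4 = 1/2
not a = not 3/4 = 1/4
not a implies a = 1/4 implies 3/4 = 1
((b or b) or not a) or (not a implies a) = 1/2 or 1 = 1
not a = not 3/4 = 1/4
not not a = not 1/4 = 3/4
b or not not a = 1/2 or 3/4 = 3/4
(((b or b) or not a) or (not a implies a)) implies (b or not not a) = 1 implies 3/4 = 3/4
not b = not 1/2 = 1/2
not b or a = 1/2 or 3/4 = 3/4
not (not b or a) = not 3/4 = 1/4
((((b or b) or not a) or (not a implies a)) implies (b or not not a)) implies not (not b or a) = 3/4 implies 1/4 = 1/2
(((b iff not not a) or not not (a implies b)) iff (((b or (a implies a)) or (a implies b)) implies (a or (a implies b)))) or (((((b or b) or not a) or (not a implies a)) implies (b or not not a)) implies not (not b or a)) = 1 or 1/2 = 1
not ((((b or b) iff a) or b) iff ((a iff (b iff b)) implies (b implies b))) iff ((((b iff not not a) or not not (a implies b)) iff (((b or (a implies a)) or (a implies b)) implies (a or (a implies b)))) or (((((b or b) or not a) or (not a implies a)) implies (b or not not a)) implies not (not b or a))) = 1/4 iff 1 = 1/4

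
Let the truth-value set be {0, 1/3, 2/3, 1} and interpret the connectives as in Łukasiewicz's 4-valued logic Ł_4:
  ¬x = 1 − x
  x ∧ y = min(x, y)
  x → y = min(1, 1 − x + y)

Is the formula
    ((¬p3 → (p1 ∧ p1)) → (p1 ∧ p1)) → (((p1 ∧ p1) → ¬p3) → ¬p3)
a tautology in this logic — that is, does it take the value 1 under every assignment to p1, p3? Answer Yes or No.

Yes

p1 = 0, p3 = 0 ↦ 1
p1 = 0, p3 = 1/3 ↦ 1
p1 = 0, p3 = 2/3 ↦ 1
p1 = 0, p3 = 1 ↦ 1
p1 = 1/3, p3 = 0 ↦ 1
p1 = 1/3, p3 = 1/3 ↦ 1
p1 = 1/3, p3 = 2/3 ↦ 1
p1 = 1/3, p3 = 1 ↦ 1
p1 = 2/3, p3 = 0 ↦ 1
p1 = 2/3, p3 = 1/3 ↦ 1
p1 = 2/3, p3 = 2/3 ↦ 1
p1 = 2/3, p3 = 1 ↦ 1
p1 = 1, p3 = 0 ↦ 1
p1 = 1, p3 = 1/3 ↦ 1
p1 = 1, p3 = 2/3 ↦ 1
p1 = 1, p3 = 1 ↦ 1
Every assignment gives a value ≥ 1.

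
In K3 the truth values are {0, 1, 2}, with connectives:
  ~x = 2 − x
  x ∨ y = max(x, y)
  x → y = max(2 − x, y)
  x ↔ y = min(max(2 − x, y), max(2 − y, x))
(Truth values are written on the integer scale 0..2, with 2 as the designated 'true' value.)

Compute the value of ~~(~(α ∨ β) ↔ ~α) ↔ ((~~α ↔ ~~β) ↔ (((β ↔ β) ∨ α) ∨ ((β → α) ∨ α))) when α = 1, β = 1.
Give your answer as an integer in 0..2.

α ∨ β = 1 ∨ 1 = 1
~(α ∨ β) = ~1 = 1
~α = ~1 = 1
~(α ∨ β) ↔ ~α = 1 ↔ 1 = 1
~(~(α ∨ β) ↔ ~α) = ~1 = 1
~~(~(α ∨ β) ↔ ~α) = ~1 = 1
~α = ~1 = 1
~~α = ~1 = 1
~β = ~1 = 1
~~β = ~1 = 1
~~α ↔ ~~β = 1 ↔ 1 = 1
β ↔ β = 1 ↔ 1 = 1
(β ↔ β) ∨ α = 1 ∨ 1 = 1
β → α = 1 → 1 = 1
(β → α) ∨ α = 1 ∨ 1 = 1
((β ↔ β) ∨ α) ∨ ((β → α) ∨ α) = 1 ∨ 1 = 1
(~~α ↔ ~~β) ↔ (((β ↔ β) ∨ α) ∨ ((β → α) ∨ α)) = 1 ↔ 1 = 1
~~(~(α ∨ β) ↔ ~α) ↔ ((~~α ↔ ~~β) ↔ (((β ↔ β) ∨ α) ∨ ((β → α) ∨ α))) = 1 ↔ 1 = 1

1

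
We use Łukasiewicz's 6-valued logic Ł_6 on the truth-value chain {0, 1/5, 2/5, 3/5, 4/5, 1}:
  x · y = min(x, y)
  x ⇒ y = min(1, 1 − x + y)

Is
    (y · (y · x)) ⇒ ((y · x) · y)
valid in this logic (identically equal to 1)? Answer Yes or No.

Yes

At x = 4/5, y = 2/5, for instance:
y · x = 2/5 · 4/5 = 2/5
y · (y · x) = 2/5 · 2/5 = 2/5
(y · x) · y = 2/5 · 2/5 = 2/5
(y · (y · x)) ⇒ ((y · x) · y) = 2/5 ⇒ 2/5 = 1
and checking the remaining 35 assignments likewise gives ≥ 1 in every case.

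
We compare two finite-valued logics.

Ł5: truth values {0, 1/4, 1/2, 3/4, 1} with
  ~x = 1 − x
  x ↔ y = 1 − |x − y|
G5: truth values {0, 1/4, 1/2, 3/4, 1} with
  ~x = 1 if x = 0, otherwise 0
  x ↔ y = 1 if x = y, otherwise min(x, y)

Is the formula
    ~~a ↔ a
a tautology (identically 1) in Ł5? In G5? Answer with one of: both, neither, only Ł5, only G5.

In Ł5: every assignment gives 1 — tautology.
In G5: at a = 1/4 the value is 1/4 — not a tautology.

only Ł5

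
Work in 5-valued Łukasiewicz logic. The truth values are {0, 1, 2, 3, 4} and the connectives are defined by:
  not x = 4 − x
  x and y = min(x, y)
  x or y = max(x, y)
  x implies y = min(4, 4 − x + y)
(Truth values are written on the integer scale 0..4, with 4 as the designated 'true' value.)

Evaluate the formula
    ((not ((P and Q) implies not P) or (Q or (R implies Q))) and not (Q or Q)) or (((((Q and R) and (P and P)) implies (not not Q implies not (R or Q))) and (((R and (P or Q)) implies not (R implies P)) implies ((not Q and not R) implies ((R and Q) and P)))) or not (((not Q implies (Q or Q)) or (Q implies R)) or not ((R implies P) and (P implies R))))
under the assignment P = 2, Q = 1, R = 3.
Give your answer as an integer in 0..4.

4

P and Q = 2 and 1 = 1
not P = not 2 = 2
(P and Q) implies not P = 1 implies 2 = 4
not ((P and Q) implies not P) = not 4 = 0
R implies Q = 3 implies 1 = 2
Q or (R implies Q) = 1 or 2 = 2
not ((P and Q) implies not P) or (Q or (R implies Q)) = 0 or 2 = 2
Q or Q = 1 or 1 = 1
not (Q or Q) = not 1 = 3
(not ((P and Q) implies not P) or (Q or (R implies Q))) and not (Q or Q) = 2 and 3 = 2
Q and R = 1 and 3 = 1
P and P = 2 and 2 = 2
(Q and R) and (P and P) = 1 and 2 = 1
not Q = not 1 = 3
not not Q = not 3 = 1
R or Q = 3 or 1 = 3
not (R or Q) = not 3 = 1
not not Q implies not (R or Q) = 1 implies 1 = 4
((Q and R) and (P and P)) implies (not not Q implies not (R or Q)) = 1 implies 4 = 4
P or Q = 2 or 1 = 2
R and (P or Q) = 3 and 2 = 2
R implies P = 3 implies 2 = 3
not (R implies P) = not 3 = 1
(R and (P or Q)) implies not (R implies P) = 2 implies 1 = 3
not Q = not 1 = 3
not R = not 3 = 1
not Q and not R = 3 and 1 = 1
R and Q = 3 and 1 = 1
(R and Q) and P = 1 and 2 = 1
(not Q and not R) implies ((R and Q) and P) = 1 implies 1 = 4
((R and (P or Q)) implies not (R implies P)) implies ((not Q and not R) implies ((R and Q) and P)) = 3 implies 4 = 4
(((Q and R) and (P and P)) implies (not not Q implies not (R or Q))) and (((R and (P or Q)) implies not (R implies P)) implies ((not Q and not R) implies ((R and Q) and P))) = 4 and 4 = 4
not Q = not 1 = 3
Q or Q = 1 or 1 = 1
not Q implies (Q or Q) = 3 implies 1 = 2
Q implies R = 1 implies 3 = 4
(not Q implies (Q or Q)) or (Q implies R) = 2 or 4 = 4
R implies P = 3 implies 2 = 3
P implies R = 2 implies 3 = 4
(R implies P) and (P implies R) = 3 and 4 = 3
not ((R implies P) and (P implies R)) = not 3 = 1
((not Q implies (Q or Q)) or (Q implies R)) or not ((R implies P) and (P implies R)) = 4 or 1 = 4
not (((not Q implies (Q or Q)) or (Q implies R)) or not ((R implies P) and (P implies R))) = not 4 = 0
((((Q and R) and (P and P)) implies (not not Q implies not (R or Q))) and (((R and (P or Q)) implies not (R implies P)) implies ((not Q and not R) implies ((R and Q) and P)))) or not (((not Q implies (Q or Q)) or (Q implies R)) or not ((R implies P) and (P implies R))) = 4 or 0 = 4
((not ((P and Q) implies not P) or (Q or (R implies Q))) and not (Q or Q)) or (((((Q and R) and (P and P)) implies (not not Q implies not (R or Q))) and (((R and (P or Q)) implies not (R implies P)) implies ((not Q and not R) implies ((R and Q) and P)))) or not (((not Q implies (Q or Q)) or (Q implies R)) or not ((R implies P) and (P implies R)))) = 2 or 4 = 4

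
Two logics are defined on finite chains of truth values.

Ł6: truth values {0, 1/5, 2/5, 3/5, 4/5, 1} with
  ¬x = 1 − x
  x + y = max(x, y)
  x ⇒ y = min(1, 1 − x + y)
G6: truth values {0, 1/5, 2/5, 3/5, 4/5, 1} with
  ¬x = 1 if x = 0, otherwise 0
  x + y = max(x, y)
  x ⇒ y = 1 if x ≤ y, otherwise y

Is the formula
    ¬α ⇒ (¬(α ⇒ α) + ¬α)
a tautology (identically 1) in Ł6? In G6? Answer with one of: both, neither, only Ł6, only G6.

both

In Ł6: every assignment gives 1 — tautology.
In G6: every assignment gives 1 — tautology.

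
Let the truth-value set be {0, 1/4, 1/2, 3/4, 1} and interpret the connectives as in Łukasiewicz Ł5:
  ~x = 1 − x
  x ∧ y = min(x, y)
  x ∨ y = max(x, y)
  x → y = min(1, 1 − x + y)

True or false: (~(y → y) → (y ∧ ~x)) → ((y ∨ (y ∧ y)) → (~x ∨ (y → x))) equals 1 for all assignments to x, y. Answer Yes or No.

Counterexample: take x = 1/4, y = 1.
y → y = 1 → 1 = 1
~(y → y) = ~1 = 0
~x = ~1/4 = 3/4
y ∧ ~x = 1 ∧ 3/4 = 3/4
~(y → y) → (y ∧ ~x) = 0 → 3/4 = 1
y ∧ y = 1 ∧ 1 = 1
y ∨ (y ∧ y) = 1 ∨ 1 = 1
~x = ~1/4 = 3/4
y → x = 1 → 1/4 = 1/4
~x ∨ (y → x) = 3/4 ∨ 1/4 = 3/4
(y ∨ (y ∧ y)) → (~x ∨ (y → x)) = 1 → 3/4 = 3/4
(~(y → y) → (y ∧ ~x)) → ((y ∨ (y ∧ y)) → (~x ∨ (y → x))) = 1 → 3/4 = 3/4
This gives 3/4 ≠ 1.

No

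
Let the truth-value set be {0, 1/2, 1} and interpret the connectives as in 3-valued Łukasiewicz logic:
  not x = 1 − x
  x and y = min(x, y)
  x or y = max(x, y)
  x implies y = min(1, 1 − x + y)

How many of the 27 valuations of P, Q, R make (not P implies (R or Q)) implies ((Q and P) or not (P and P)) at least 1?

value 1: 13 assignments (counts)
value 1/2: 11 assignments
value 0: 3 assignments
So 13 of the 27 assignments meet the threshold.

13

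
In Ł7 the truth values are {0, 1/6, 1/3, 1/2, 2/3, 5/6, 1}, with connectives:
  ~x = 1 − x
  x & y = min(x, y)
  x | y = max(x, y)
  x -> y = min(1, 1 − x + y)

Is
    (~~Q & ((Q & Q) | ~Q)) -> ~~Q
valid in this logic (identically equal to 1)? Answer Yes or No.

Q = 0 ↦ 1
Q = 1/6 ↦ 1
Q = 1/3 ↦ 1
Q = 1/2 ↦ 1
Q = 2/3 ↦ 1
Q = 5/6 ↦ 1
Q = 1 ↦ 1
Every assignment gives a value ≥ 1.

Yes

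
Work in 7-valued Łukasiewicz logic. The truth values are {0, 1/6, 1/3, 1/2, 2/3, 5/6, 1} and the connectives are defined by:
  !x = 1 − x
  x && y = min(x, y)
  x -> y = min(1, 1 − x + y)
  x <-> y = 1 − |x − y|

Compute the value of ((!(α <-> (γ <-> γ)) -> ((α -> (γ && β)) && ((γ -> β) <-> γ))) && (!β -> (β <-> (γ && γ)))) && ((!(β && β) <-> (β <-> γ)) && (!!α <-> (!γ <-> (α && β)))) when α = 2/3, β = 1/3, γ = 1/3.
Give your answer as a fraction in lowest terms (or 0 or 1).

γ <-> γ = 1/3 <-> 1/3 = 1
α <-> (γ <-> γ) = 2/3 <-> 1 = 2/3
!(α <-> (γ <-> γ)) = !2/3 = 1/3
γ && β = 1/3 && 1/3 = 1/3
α -> (γ && β) = 2/3 -> 1/3 = 2/3
γ -> β = 1/3 -> 1/3 = 1
(γ -> β) <-> γ = 1 <-> 1/3 = 1/3
(α -> (γ && β)) && ((γ -> β) <-> γ) = 2/3 && 1/3 = 1/3
!(α <-> (γ <-> γ)) -> ((α -> (γ && β)) && ((γ -> β) <-> γ)) = 1/3 -> 1/3 = 1
!β = !1/3 = 2/3
γ && γ = 1/3 && 1/3 = 1/3
β <-> (γ && γ) = 1/3 <-> 1/3 = 1
!β -> (β <-> (γ && γ)) = 2/3 -> 1 = 1
(!(α <-> (γ <-> γ)) -> ((α -> (γ && β)) && ((γ -> β) <-> γ))) && (!β -> (β <-> (γ && γ))) = 1 && 1 = 1
β && β = 1/3 && 1/3 = 1/3
!(β && β) = !1/3 = 2/3
β <-> γ = 1/3 <-> 1/3 = 1
!(β && β) <-> (β <-> γ) = 2/3 <-> 1 = 2/3
!α = !2/3 = 1/3
!!α = !1/3 = 2/3
!γ = !1/3 = 2/3
α && β = 2/3 && 1/3 = 1/3
!γ <-> (α && β) = 2/3 <-> 1/3 = 2/3
!!α <-> (!γ <-> (α && β)) = 2/3 <-> 2/3 = 1
(!(β && β) <-> (β <-> γ)) && (!!α <-> (!γ <-> (α && β))) = 2/3 && 1 = 2/3
((!(α <-> (γ <-> γ)) -> ((α -> (γ && β)) && ((γ -> β) <-> γ))) && (!β -> (β <-> (γ && γ)))) && ((!(β && β) <-> (β <-> γ)) && (!!α <-> (!γ <-> (α && β)))) = 1 && 2/3 = 2/3

2/3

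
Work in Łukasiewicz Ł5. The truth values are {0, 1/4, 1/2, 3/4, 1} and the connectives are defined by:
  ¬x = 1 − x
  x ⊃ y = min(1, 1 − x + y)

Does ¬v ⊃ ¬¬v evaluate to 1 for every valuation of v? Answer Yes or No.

No

Counterexample: take v = 0.
¬v = ¬0 = 1
¬v = ¬0 = 1
¬¬v = ¬1 = 0
¬v ⊃ ¬¬v = 1 ⊃ 0 = 0
This gives 0 ≠ 1.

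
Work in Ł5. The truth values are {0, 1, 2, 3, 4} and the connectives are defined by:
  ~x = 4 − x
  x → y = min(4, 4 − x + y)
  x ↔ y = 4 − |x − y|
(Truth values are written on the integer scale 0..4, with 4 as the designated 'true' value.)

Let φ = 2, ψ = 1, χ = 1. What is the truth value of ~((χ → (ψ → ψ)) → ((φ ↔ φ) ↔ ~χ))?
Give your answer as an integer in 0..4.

ψ → ψ = 1 → 1 = 4
χ → (ψ → ψ) = 1 → 4 = 4
φ ↔ φ = 2 ↔ 2 = 4
~χ = ~1 = 3
(φ ↔ φ) ↔ ~χ = 4 ↔ 3 = 3
(χ → (ψ → ψ)) → ((φ ↔ φ) ↔ ~χ) = 4 → 3 = 3
~((χ → (ψ → ψ)) → ((φ ↔ φ) ↔ ~χ)) = ~3 = 1

1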